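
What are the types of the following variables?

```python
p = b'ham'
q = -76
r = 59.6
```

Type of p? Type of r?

p is bytes; r is float

bytes, float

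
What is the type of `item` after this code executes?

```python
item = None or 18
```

'or' with None returns the other value (18, int)

int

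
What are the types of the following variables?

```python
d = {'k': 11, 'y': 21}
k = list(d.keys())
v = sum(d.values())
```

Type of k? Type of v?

list(...) returns list; sum of int values returns int

list, int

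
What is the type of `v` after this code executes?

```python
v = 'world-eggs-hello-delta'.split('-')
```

str.split() returns list

list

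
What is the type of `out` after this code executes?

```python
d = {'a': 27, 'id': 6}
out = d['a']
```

Accessing dict[str, int] with key 'a' returns int value 27

int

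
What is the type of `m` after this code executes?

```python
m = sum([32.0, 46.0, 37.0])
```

sum() of floats returns float

float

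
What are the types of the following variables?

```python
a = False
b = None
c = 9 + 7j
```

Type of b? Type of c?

b is NoneType; c is complex

NoneType, complex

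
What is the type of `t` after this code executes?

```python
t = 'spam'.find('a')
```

str.find() returns int (index, or -1)

int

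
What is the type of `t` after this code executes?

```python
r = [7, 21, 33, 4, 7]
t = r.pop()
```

list.pop() returns the popped element (int here)

int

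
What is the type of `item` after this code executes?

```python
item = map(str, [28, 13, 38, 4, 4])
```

map() returns a map iterator object

map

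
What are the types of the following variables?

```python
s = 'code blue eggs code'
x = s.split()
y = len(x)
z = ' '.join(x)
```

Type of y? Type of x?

len() returns int; str.split() returns list

int, list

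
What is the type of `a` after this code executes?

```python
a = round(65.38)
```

round() with no ndigits arg returns int

int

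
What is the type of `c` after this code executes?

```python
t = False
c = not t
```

'not' always returns bool

bool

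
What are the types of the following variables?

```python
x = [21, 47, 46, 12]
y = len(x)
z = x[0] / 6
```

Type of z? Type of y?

int / int returns float; len() returns int

float, int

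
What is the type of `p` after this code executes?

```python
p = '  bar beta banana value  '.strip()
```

str.strip() returns str

str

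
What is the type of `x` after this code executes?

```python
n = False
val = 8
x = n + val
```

bool + int returns int (False is 0, so 0 + 8 = 8)

int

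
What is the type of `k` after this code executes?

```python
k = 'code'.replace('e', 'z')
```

str.replace() returns str

str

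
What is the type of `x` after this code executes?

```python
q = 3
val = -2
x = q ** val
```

int ** negative int returns float

float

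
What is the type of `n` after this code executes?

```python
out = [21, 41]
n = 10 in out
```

'in' operator returns bool

bool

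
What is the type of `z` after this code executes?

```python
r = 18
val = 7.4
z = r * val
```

int * float returns float (18 * 7.4 = 133.2)

float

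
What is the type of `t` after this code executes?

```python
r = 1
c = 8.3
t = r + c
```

int + float returns float (1 + 8.3 = 9.3)

float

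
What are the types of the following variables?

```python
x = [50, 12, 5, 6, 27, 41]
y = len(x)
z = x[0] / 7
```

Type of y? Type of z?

len() returns int; int / int returns float

int, float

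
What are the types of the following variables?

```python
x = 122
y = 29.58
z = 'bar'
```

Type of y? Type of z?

y is float; z is str

float, str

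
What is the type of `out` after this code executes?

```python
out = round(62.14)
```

round() with no ndigits arg returns int

int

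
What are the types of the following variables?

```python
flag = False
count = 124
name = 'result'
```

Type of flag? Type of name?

flag is bool; name is str

bool, str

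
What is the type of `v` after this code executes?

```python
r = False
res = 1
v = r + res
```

bool + int returns int (False is 0, so 0 + 1 = 1)

int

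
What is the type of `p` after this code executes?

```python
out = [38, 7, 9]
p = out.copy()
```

list.copy() returns list

list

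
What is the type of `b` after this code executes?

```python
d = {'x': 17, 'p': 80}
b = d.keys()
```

.keys() returns a dict_keys view object

dict_keys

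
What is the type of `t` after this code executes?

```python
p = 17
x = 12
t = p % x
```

int % int returns int (17 % 12 = 5)

int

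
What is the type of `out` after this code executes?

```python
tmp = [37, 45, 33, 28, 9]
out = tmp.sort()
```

list.sort() returns None (sorts in place)

NoneType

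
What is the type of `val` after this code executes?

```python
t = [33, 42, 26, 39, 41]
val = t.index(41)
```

list.index() returns int

int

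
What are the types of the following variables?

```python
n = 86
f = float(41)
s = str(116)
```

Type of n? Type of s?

n is int; s is str

int, str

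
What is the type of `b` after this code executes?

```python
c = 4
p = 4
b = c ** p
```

int ** positive int returns int (4 ** 4 = 256)

int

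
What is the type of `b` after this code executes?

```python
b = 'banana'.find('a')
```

str.find() returns int (index, or -1)

int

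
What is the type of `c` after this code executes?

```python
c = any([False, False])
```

any() returns bool

bool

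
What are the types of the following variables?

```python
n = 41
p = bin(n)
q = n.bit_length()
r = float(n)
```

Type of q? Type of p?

int.bit_length() returns int; bin() returns str

int, str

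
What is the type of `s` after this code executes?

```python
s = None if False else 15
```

Ternary: condition is False, else branch (15) taken → int

int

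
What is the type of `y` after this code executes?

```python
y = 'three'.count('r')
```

str.count() returns int

int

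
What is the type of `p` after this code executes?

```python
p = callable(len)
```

callable() returns bool

bool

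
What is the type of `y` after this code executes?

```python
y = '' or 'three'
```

'or' returns first truthy value ('three', which is str)

str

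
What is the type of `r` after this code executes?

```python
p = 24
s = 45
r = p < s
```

Comparison operators return bool

bool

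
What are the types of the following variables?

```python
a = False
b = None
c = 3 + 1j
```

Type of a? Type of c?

a is bool; c is complex

bool, complex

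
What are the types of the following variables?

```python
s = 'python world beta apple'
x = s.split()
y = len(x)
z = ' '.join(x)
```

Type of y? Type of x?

len() returns int; str.split() returns list

int, list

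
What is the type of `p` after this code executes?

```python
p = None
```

None has type NoneType

NoneType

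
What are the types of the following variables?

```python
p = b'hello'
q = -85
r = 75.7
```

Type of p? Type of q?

p is bytes; q is int

bytes, int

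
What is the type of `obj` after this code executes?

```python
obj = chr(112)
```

chr() returns str (single character)

str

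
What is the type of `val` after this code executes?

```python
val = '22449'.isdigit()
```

str.isdigit() returns bool

bool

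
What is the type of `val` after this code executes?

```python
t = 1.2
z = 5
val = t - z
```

float - int returns float (1.2 - 5 = -3.8)

float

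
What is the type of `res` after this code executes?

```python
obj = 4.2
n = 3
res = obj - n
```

float - int returns float (4.2 - 3 = 1.2)

float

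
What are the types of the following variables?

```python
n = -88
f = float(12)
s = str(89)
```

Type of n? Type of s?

n is int; s is str

int, str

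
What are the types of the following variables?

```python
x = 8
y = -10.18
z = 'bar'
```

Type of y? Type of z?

y is float; z is str

float, str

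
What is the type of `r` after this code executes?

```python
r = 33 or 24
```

'or' returns the first truthy value (33, which is int)

int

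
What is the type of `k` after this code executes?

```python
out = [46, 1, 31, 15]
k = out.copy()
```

list.copy() returns list

list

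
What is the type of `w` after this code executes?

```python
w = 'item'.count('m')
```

str.count() returns int

int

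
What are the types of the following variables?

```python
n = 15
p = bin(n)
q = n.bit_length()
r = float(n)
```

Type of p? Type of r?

bin() returns str; float() returns float

str, float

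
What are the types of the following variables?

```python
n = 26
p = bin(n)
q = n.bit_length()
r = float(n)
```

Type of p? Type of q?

bin() returns str; int.bit_length() returns int

str, int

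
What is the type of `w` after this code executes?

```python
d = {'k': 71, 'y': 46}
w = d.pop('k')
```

dict.pop() returns the value (int)

int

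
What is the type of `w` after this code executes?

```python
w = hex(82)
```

hex() returns str representation

str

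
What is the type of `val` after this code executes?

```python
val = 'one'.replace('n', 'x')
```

str.replace() returns str

str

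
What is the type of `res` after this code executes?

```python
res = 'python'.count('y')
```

str.count() returns int

int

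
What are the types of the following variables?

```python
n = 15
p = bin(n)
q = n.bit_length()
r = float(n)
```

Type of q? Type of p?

int.bit_length() returns int; bin() returns str

int, str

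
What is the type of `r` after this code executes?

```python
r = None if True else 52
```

Ternary: condition is True, if branch (None) taken → NoneType

NoneType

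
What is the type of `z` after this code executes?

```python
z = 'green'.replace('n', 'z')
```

str.replace() returns str

str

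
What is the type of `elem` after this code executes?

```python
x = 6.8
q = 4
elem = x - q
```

float - int returns float (6.8 - 4 = 2.8)

float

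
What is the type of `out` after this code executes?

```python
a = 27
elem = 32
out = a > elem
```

Comparison operators return bool

bool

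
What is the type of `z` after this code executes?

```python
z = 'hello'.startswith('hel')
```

str.startswith() returns bool

bool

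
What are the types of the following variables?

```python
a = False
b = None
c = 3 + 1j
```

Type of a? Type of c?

a is bool; c is complex

bool, complex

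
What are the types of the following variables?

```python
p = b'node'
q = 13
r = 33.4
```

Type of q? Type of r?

q is int; r is float

int, float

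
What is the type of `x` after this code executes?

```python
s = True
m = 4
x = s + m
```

bool + int returns int (True is 1, so 1 + 4 = 5)

int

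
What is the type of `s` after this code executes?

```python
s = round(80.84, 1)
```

round() with ndigits arg returns float

float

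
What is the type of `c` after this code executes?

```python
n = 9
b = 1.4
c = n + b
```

int + float returns float (9 + 1.4 = 10.4)

float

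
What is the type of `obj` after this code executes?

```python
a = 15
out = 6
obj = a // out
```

int // int returns int (15 // 6 = 2)

int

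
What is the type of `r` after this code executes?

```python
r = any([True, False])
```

any() returns bool

bool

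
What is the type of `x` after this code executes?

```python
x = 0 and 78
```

'and' returns the first falsy value (0, which is int)

int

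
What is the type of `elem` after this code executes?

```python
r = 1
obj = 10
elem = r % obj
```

int % int returns int (1 % 10 = 1)

int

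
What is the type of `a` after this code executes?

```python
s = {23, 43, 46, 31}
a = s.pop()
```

Popping from a set of ints returns int

int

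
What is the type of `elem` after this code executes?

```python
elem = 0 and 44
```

'and' returns the first falsy value (0, which is int)

int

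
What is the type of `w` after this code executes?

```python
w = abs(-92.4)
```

abs() of float returns float

float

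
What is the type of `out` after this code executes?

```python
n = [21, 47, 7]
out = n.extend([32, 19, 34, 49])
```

list.extend() returns None

NoneType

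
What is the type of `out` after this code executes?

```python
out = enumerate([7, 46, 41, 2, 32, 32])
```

enumerate() returns an enumerate iterator object

enumerate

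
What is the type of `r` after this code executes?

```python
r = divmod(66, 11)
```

divmod() returns a tuple (quotient, remainder)

tuple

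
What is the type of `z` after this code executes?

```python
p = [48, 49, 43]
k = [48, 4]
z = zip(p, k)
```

zip() returns a zip iterator object

zip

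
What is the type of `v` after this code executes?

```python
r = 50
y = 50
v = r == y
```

Equality comparison returns bool

bool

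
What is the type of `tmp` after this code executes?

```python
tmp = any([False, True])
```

any() returns bool

bool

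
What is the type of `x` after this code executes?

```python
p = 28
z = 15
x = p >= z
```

Comparison operators return bool

bool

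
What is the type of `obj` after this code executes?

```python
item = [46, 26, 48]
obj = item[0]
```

Indexing a list of ints returns int (item[0] = 46)

int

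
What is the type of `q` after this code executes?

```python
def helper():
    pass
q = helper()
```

A function with no return statement returns None

NoneType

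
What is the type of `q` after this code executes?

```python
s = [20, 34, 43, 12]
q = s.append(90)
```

list.append() returns None (mutates in place)

NoneType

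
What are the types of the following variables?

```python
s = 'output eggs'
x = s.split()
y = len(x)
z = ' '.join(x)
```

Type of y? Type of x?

len() returns int; str.split() returns list

int, list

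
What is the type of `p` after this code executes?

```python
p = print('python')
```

print() returns None

NoneType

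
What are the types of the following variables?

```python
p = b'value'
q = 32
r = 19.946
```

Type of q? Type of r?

q is int; r is float

int, float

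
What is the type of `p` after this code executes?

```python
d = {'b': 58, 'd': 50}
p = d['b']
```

Accessing dict[str, int] with key 'b' returns int value 58

int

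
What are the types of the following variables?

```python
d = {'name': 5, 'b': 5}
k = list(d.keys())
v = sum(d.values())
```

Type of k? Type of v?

list(...) returns list; sum of int values returns int

list, int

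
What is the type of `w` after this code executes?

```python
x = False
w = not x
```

'not' always returns bool

bool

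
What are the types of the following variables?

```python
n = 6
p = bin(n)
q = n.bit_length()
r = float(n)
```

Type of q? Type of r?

int.bit_length() returns int; float() returns float

int, float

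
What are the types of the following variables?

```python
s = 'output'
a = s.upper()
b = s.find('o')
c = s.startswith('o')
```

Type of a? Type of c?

str.upper() returns str; str.startswith() returns bool

str, bool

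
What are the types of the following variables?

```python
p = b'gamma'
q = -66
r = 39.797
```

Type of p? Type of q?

p is bytes; q is int

bytes, int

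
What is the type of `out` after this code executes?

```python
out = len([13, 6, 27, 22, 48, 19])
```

len() always returns int

int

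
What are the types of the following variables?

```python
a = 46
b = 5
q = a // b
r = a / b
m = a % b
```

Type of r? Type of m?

int / int returns float; int % int returns int

float, int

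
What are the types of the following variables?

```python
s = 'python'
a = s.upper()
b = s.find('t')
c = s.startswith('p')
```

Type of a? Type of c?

str.upper() returns str; str.startswith() returns bool

str, bool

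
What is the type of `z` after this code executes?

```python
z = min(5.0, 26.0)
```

min() of floats returns float

float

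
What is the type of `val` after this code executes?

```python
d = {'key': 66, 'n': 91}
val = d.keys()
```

.keys() returns a dict_keys view object

dict_keys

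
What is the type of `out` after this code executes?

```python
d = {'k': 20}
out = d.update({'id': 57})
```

dict.update() returns None

NoneType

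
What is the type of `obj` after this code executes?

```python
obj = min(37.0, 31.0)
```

min() of floats returns float

float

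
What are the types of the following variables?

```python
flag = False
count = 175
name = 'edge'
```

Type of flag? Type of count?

flag is bool; count is int

bool, int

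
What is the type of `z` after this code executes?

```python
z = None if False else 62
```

Ternary: condition is False, else branch (62) taken → int

int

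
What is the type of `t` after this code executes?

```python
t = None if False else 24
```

Ternary: condition is False, else branch (24) taken → int

int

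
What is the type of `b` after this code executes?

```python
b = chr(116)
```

chr() returns str (single character)

str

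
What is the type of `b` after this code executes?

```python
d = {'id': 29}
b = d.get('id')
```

dict.get() returns the value (int) when key is found

int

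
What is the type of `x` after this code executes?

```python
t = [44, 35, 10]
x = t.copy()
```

list.copy() returns list

list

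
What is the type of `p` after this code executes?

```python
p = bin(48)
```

bin() returns str representation

str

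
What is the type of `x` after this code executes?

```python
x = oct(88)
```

oct() returns str representation

str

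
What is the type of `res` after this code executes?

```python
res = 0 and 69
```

'and' returns the first falsy value (0, which is int)

int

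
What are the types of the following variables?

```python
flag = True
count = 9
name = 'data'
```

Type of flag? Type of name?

flag is bool; name is str

bool, str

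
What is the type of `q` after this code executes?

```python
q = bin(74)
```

bin() returns str representation

str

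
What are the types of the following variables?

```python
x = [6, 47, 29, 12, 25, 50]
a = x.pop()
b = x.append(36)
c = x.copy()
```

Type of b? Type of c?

list.append() returns None; list.copy() returns list

NoneType, list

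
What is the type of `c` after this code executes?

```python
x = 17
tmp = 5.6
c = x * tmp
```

int * float returns float (17 * 5.6 = 95.2)

float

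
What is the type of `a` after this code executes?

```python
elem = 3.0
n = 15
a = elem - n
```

float - int returns float (3.0 - 15 = -12.0)

float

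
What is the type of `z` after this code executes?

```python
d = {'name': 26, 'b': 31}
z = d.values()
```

.values() returns a dict_values view object

dict_values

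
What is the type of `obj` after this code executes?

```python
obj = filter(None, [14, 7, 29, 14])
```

filter() returns a filter iterator object

filter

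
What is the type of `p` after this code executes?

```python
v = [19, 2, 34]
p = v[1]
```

Indexing a list of ints returns int (v[1] = 2)

int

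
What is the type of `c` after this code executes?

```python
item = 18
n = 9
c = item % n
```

int % int returns int (18 % 9 = 0)

int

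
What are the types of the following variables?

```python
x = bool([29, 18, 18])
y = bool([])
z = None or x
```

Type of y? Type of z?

bool() returns bool; None or <bool> returns the bool

bool, bool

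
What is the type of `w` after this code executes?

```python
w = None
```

None has type NoneType

NoneType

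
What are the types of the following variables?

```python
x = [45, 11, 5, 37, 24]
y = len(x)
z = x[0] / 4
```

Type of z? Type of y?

int / int returns float; len() returns int

float, int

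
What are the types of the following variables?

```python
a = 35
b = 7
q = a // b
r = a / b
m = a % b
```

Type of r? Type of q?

int / int returns float; int // int returns int

float, int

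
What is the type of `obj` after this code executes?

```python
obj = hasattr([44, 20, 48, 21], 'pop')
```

hasattr() returns bool

bool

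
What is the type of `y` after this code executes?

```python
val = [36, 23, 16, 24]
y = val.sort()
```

list.sort() returns None (sorts in place)

NoneType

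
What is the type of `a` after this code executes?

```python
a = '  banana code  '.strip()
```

str.strip() returns str

str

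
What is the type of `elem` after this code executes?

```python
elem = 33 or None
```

'or' returns first truthy value (33, int)

int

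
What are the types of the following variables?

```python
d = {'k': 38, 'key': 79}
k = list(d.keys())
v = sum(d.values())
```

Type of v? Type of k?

sum of int values returns int; list(...) returns list

int, list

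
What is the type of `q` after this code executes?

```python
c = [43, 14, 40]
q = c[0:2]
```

Slicing a list always returns a list

list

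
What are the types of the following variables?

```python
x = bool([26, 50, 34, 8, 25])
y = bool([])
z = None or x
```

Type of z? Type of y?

None or <bool> returns the bool; bool() returns bool

bool, bool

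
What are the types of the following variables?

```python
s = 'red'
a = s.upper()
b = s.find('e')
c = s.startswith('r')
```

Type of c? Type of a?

str.startswith() returns bool; str.upper() returns str

bool, str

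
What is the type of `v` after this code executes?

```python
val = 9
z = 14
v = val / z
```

int / int always returns float in Python 3 (9 / 14 = 0.642857)

float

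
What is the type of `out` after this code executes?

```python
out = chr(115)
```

chr() returns str (single character)

str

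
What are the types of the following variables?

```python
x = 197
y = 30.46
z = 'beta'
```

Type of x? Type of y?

x is int; y is float

int, float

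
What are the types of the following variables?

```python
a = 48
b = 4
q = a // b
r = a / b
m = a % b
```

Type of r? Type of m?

int / int returns float; int % int returns int

float, int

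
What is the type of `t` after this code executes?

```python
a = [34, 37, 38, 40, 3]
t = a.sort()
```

list.sort() returns None (sorts in place)

NoneType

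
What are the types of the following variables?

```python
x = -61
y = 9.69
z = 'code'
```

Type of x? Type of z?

x is int; z is str

int, str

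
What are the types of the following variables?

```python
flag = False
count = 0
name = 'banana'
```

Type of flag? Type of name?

flag is bool; name is str

bool, str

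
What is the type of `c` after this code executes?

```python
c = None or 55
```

'or' with None returns the other value (55, int)

int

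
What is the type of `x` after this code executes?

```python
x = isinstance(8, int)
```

isinstance() returns bool

bool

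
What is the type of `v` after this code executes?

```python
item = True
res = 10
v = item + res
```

bool + int returns int (True is 1, so 1 + 10 = 11)

int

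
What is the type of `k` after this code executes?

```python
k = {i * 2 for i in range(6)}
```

A set comprehension {expr for x in iterable} produces a set

set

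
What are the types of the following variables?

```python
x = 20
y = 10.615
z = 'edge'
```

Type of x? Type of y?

x is int; y is float

int, float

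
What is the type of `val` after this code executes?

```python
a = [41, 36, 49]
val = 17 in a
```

'in' operator returns bool

bool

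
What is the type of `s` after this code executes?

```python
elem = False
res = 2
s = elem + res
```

bool + int returns int (False is 0, so 0 + 2 = 2)

int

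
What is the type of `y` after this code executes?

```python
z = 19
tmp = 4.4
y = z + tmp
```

int + float returns float (19 + 4.4 = 23.4)

float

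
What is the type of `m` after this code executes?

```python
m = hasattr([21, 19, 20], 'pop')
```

hasattr() returns bool

bool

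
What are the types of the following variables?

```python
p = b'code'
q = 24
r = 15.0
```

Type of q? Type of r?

q is int; r is float

int, float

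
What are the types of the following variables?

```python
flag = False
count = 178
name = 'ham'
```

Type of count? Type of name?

count is int; name is str

int, str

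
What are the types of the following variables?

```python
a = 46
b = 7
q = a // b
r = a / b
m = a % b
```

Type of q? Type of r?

int // int returns int; int / int returns float

int, float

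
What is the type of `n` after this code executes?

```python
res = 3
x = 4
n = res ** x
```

int ** positive int returns int (3 ** 4 = 81)

int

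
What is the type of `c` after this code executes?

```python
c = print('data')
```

print() returns None

NoneType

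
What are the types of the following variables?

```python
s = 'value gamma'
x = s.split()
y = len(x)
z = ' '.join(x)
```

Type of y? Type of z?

len() returns int; str.join() returns str

int, str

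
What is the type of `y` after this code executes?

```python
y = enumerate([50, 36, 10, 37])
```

enumerate() returns an enumerate iterator object

enumerate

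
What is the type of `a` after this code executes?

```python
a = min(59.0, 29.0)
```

min() of floats returns float

float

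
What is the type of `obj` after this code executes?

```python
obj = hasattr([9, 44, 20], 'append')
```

hasattr() returns bool

bool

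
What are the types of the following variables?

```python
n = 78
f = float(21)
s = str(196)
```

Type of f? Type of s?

f is float; s is str

float, str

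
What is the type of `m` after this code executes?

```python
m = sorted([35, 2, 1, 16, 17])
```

sorted() always returns list

list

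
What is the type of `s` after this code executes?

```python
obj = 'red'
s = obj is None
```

'is' comparison returns bool

bool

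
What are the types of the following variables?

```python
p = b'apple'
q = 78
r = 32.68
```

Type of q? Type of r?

q is int; r is float

int, float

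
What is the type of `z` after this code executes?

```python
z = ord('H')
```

ord() returns int (Unicode code point)

int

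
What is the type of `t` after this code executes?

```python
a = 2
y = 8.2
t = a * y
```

int * float returns float (2 * 8.2 = 16.4)

float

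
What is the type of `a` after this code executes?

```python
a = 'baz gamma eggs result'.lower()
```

str.lower() returns str

str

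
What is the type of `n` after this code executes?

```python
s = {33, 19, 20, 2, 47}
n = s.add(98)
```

set.add() returns None (mutates in place)

NoneType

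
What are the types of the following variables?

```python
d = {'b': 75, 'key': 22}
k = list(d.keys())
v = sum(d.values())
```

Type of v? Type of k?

sum of int values returns int; list(...) returns list

int, list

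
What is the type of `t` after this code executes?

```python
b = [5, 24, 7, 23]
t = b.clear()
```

list.clear() returns None

NoneType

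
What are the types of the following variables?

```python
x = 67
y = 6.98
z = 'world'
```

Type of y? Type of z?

y is float; z is str

float, str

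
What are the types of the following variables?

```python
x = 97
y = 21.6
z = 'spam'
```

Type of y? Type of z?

y is float; z is str

float, str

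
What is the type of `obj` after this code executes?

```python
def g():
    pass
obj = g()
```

A function with no return statement returns None

NoneType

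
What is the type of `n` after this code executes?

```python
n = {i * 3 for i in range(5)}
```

A set comprehension {expr for x in iterable} produces a set

set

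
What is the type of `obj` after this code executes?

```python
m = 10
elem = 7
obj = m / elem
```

int / int always returns float in Python 3 (10 / 7 = 1.42857)

float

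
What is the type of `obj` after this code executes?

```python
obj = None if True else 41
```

Ternary: condition is True, if branch (None) taken → NoneType

NoneType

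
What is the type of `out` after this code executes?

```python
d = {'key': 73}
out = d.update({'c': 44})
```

dict.update() returns None

NoneType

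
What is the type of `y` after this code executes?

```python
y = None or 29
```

'or' with None returns the other value (29, int)

int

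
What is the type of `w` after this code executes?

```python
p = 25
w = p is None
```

'is' comparison returns bool

bool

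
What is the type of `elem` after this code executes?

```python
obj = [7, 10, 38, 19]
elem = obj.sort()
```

list.sort() returns None (sorts in place)

NoneType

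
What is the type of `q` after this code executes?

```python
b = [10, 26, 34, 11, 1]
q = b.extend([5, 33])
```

list.extend() returns None

NoneType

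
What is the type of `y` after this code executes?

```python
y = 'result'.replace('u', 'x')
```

str.replace() returns str

str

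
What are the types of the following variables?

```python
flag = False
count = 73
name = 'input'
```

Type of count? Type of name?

count is int; name is str

int, str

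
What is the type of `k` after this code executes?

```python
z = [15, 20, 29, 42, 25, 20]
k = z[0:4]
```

Slicing a list always returns a list

list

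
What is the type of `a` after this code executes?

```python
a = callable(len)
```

callable() returns bool

bool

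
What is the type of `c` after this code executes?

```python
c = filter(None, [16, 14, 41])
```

filter() returns a filter iterator object

filter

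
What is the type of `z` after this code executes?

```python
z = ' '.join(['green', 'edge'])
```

str.join() returns str

str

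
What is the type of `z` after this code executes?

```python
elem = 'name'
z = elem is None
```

'is' comparison returns bool

bool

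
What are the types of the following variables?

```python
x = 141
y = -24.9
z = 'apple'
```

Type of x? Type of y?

x is int; y is float

int, float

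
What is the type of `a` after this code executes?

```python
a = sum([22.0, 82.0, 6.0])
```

sum() of floats returns float

float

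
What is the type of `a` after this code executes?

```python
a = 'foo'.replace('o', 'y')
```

str.replace() returns str

str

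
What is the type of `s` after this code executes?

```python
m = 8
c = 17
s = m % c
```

int % int returns int (8 % 17 = 8)

int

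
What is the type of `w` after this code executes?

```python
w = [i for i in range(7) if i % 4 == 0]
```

A list comprehension [...] produces a list

list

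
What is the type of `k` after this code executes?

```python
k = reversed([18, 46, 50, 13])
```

reversed() on a list returns a list_reverseiterator

list_reverseiterator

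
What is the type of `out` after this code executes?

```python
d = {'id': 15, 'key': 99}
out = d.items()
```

dict.items() returns a dict_items view

dict_items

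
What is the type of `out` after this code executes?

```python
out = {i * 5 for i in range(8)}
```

A set comprehension {expr for x in iterable} produces a set

set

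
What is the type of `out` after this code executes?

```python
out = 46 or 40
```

'or' returns the first truthy value (46, which is int)

int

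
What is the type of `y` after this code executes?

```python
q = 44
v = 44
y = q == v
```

Equality comparison returns bool

bool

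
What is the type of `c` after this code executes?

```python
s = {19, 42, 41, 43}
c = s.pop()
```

Popping from a set of ints returns int

int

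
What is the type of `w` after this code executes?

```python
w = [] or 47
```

'or' returns first truthy value (47, which is int)

int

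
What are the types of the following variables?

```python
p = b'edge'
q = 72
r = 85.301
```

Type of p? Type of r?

p is bytes; r is float

bytes, float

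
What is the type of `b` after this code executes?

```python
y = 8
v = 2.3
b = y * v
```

int * float returns float (8 * 2.3 = 18.4)

float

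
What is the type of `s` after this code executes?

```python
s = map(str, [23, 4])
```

map() returns a map iterator object

map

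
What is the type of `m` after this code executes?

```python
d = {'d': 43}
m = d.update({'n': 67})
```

dict.update() returns None

NoneType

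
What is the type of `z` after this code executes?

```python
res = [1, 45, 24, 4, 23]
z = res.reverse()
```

list.reverse() returns None

NoneType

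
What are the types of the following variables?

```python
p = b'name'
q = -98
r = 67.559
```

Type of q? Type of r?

q is int; r is float

int, float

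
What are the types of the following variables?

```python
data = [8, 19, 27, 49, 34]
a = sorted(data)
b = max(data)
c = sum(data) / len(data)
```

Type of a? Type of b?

sorted() returns list; max of ints returns int

list, int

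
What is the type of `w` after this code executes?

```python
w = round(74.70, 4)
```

round() with ndigits arg returns float

float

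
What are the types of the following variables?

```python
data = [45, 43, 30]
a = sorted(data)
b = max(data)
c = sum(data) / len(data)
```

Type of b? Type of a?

max of ints returns int; sorted() returns list

int, list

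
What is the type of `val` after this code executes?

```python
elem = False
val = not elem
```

'not' always returns bool

bool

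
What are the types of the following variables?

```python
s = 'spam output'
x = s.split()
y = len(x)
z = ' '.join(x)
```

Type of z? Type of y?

str.join() returns str; len() returns int

str, int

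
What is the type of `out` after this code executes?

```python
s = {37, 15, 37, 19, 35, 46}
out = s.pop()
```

Popping from a set of ints returns int

int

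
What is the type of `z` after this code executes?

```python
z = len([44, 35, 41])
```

len() always returns int

int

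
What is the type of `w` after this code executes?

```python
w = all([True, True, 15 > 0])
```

all() returns bool

bool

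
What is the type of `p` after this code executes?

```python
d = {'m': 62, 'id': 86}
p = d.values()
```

.values() returns a dict_values view object

dict_values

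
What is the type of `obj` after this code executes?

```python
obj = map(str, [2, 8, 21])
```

map() returns a map iterator object

map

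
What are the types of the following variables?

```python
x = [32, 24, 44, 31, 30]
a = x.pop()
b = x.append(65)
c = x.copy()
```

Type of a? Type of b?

list.pop() returns the element (int); list.append() returns None

int, NoneType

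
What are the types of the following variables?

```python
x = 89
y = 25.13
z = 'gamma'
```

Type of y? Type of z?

y is float; z is str

float, str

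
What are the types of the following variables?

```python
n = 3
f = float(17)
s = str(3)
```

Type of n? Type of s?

n is int; s is str

int, str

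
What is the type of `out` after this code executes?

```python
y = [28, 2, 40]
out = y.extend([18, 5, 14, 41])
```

list.extend() returns None

NoneType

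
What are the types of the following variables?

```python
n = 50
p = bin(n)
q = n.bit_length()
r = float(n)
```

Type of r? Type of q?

float() returns float; int.bit_length() returns int

float, int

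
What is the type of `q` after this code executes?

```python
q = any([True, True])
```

any() returns bool

bool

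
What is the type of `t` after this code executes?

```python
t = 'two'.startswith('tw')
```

str.startswith() returns bool

bool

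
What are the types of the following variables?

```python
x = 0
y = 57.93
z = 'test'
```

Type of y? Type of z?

y is float; z is str

float, str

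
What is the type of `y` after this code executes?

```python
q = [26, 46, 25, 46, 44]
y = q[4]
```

Indexing a list of ints returns int (q[4] = 44)

int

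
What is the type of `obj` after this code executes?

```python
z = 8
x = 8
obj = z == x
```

Equality comparison returns bool

bool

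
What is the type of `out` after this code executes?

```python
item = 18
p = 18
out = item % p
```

int % int returns int (18 % 18 = 0)

int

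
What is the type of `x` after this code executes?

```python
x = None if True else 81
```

Ternary: condition is True, if branch (None) taken → NoneType

NoneType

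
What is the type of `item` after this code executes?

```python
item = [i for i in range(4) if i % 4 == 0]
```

A list comprehension [...] produces a list

list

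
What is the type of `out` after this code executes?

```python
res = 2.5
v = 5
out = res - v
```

float - int returns float (2.5 - 5 = -2.5)

float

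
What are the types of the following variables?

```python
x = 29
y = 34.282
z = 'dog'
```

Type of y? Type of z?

y is float; z is str

float, str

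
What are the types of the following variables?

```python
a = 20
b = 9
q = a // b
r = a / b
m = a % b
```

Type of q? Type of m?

int // int returns int; int % int returns int

int, int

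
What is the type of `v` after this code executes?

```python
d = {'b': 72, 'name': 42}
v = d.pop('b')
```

dict.pop() returns the value (int)

int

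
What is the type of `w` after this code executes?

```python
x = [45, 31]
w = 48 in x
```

'in' operator returns bool

bool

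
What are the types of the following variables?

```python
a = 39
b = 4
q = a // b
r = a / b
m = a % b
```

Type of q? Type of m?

int // int returns int; int % int returns int

int, int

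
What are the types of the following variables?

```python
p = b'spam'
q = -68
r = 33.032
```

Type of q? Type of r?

q is int; r is float

int, float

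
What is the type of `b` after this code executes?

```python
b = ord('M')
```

ord() returns int (Unicode code point)

int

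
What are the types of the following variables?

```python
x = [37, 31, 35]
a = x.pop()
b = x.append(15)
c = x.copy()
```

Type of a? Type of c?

list.pop() returns the element (int); list.copy() returns list

int, list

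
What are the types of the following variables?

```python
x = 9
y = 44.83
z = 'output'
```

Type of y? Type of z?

y is float; z is str

float, str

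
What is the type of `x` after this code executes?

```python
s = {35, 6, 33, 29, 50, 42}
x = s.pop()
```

Popping from a set of ints returns int

int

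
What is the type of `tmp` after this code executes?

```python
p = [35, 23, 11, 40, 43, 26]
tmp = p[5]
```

Indexing a list of ints returns int (p[5] = 26)

int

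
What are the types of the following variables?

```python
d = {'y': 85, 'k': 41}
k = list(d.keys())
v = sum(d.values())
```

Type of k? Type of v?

list(...) returns list; sum of int values returns int

list, int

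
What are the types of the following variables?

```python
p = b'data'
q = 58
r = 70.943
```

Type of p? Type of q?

p is bytes; q is int

bytes, int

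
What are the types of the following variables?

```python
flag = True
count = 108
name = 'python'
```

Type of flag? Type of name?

flag is bool; name is str

bool, str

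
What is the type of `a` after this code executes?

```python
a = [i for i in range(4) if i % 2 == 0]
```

A list comprehension [...] produces a list

list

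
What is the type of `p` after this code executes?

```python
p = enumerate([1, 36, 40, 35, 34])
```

enumerate() returns an enumerate iterator object

enumerate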